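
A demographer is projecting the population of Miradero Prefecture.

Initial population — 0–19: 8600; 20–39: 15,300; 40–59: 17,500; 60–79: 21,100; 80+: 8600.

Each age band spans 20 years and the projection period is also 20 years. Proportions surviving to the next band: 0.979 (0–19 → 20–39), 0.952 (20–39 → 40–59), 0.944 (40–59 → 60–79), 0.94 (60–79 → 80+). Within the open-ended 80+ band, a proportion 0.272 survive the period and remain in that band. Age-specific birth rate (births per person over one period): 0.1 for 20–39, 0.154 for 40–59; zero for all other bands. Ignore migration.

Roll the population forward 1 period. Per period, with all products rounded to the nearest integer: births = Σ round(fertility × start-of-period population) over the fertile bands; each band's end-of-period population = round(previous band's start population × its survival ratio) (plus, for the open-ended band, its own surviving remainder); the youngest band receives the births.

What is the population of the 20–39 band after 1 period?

Numbering the bands 1..5 from youngest to oldest:
Period 1.
Births: 15300 × 0.1 = 1530 ; 17500 × 0.154 = 2695 — total 4225
Band 2: 8600 × 0.979 = 8419
Band 3: 15300 × 0.952 = 14566
Band 4: 17500 × 0.944 = 16520
Band 5: 21100 × 0.94 + 8600 × 0.272 = 19834 + 2339 = 22173
Population now: 0–19=4225, 20–39=8419, 40–59=14566, 60–79=16520, 80+=22173

8419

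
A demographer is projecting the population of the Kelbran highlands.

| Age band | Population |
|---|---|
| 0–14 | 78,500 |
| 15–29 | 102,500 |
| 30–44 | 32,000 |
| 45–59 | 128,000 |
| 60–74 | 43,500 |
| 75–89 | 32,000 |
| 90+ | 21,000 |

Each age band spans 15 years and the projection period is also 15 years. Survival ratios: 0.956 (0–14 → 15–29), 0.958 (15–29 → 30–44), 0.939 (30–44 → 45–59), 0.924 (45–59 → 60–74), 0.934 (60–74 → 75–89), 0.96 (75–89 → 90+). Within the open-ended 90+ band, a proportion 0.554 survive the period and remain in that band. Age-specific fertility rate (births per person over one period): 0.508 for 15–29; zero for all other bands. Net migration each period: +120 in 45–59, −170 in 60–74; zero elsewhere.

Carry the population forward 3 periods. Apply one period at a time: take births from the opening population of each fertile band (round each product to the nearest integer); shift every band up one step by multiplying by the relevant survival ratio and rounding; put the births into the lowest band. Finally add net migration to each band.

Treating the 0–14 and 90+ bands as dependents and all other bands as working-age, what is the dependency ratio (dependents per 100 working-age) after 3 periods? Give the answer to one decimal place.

After projecting period 1:
Births: 102500 × 0.508 = 52070
15–29: 78500 × 0.956 = 75046
30–44: 102500 × 0.958 = 98195
45–59: 32000 × 0.939 = 30048
60–74: 128000 × 0.924 = 118272
75–89: 43500 × 0.934 = 40629
90+: 32000 × 0.96 + 21000 × 0.554 = 30720 + 11634 = 42354
Net migration: 45–59 + 120 → 30168; 60–74 − 170 → 118102
Population now: 0–14=52070, 15–29=75046, 30–44=98195, 45–59=30168, 60–74=118102, 75–89=40629, 90+=42354
After projecting period 2:
Births: 75046 × 0.508 = 38123
15–29: 52070 × 0.956 = 49779
30–44: 75046 × 0.958 = 71894
45–59: 98195 × 0.939 = 92205
60–74: 30168 × 0.924 = 27875
75–89: 118102 × 0.934 = 110307
90+: 40629 × 0.96 + 42354 × 0.554 = 39004 + 23464 = 62468
Net migration: 45–59 + 120 → 92325; 60–74 − 170 → 27705
Population now: 0–14=38123, 15–29=49779, 30–44=71894, 45–59=92325, 60–74=27705, 75–89=110307, 90+=62468
After projecting period 3:
Births: 49779 × 0.508 = 25288
15–29: 38123 × 0.956 = 36446
30–44: 49779 × 0.958 = 47688
45–59: 71894 × 0.939 = 67508
60–74: 92325 × 0.924 = 85308
75–89: 27705 × 0.934 = 25876
90+: 110307 × 0.96 + 62468 × 0.554 = 105895 + 34607 = 140502
Net migration: 45–59 + 120 → 67628; 60–74 − 170 → 85138
Population now: 0–14=25288, 15–29=36446, 30–44=47688, 45–59=67628, 60–74=85138, 75–89=25876, 90+=140502
Dependents (band 0–14 + band 90+) = 25288 + 140502 = 165790; working-age = 262776; ratio = 165790/262776 × 100 = 63.1

63.1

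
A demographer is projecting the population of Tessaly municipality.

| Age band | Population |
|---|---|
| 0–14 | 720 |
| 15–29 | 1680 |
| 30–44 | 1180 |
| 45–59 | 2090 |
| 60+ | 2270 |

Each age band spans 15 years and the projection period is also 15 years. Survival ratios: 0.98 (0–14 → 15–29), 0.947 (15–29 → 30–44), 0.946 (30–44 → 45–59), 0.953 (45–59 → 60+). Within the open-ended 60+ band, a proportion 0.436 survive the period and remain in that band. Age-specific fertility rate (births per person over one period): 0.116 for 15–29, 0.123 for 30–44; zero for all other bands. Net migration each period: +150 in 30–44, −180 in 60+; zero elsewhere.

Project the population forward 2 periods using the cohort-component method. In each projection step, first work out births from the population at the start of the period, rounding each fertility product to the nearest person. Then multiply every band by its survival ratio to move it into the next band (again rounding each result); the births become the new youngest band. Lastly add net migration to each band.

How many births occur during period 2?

Call the bands 1 to 5, youngest first.
After projecting period 1:
Births: 1680 * 0.116 = 195  |  1180 * 0.123 = 145 ⇒ total 340
Band 2: 720 * 0.98 = 706
Band 3: 1680 * 0.947 = 1591
Band 4: 1180 * 0.946 = 1116
Band 5: 2090 * 0.953 + 2270 * 0.436 = 1992 + 990 = 2982
Net migration: Band 3 + 150 → 1741; Band 5 − 180 → 2802
Giving 340 / 706 / 1741 / 1116 / 2802.
After projecting period 2:
Births: 706 * 0.116 = 82  |  1741 * 0.123 = 214 ⇒ total 296
Band 2: 340 * 0.98 = 333
Band 3: 706 * 0.947 = 669
Band 4: 1741 * 0.946 = 1647
Band 5: 1116 * 0.953 + 2802 * 0.436 = 1064 + 1222 = 2286
Net migration: Band 3 + 150 → 819; Band 5 − 180 → 2106
Giving 296 / 333 / 819 / 1647 / 2106.

296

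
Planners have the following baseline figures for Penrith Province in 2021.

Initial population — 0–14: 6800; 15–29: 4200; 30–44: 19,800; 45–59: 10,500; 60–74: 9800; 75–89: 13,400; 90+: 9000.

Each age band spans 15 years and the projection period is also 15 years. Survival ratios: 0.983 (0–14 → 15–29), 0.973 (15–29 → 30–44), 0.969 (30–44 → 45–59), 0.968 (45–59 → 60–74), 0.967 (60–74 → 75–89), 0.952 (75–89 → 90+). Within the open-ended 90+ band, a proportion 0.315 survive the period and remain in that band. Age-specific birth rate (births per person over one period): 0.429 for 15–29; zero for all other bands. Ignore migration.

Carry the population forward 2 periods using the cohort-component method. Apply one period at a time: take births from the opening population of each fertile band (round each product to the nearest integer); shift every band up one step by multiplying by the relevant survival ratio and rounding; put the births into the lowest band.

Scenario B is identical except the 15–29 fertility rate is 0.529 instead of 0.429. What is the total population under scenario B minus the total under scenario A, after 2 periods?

1082

[period 1]
Births: 4200 × 0.429 = 1802
15–29: 6800 × 0.983 = 6684
30–44: 4200 × 0.973 = 4087
45–59: 19800 × 0.969 = 19186
60–74: 10500 × 0.968 = 10164
75–89: 9800 × 0.967 = 9477
90+: 13400 × 0.952 + 9000 × 0.315 = 12757 + 2835 = 15592
Population now: 0–14=1802, 15–29=6684, 30–44=4087, 45–59=19186, 60–74=10164, 75–89=9477, 90+=15592
[period 2]
Births: 6684 × 0.429 = 2867
15–29: 1802 × 0.983 = 1771
30–44: 6684 × 0.973 = 6504
45–59: 4087 × 0.969 = 3960
60–74: 19186 × 0.968 = 18572
75–89: 10164 × 0.967 = 9829
90+: 9477 × 0.952 + 15592 × 0.315 = 9022 + 4911 = 13933
Population now: 0–14=2867, 15–29=1771, 30–44=6504, 45–59=3960, 60–74=18572, 75–89=9829, 90+=13933
Scenario A total after 2 periods: 57436
Scenario B projection —
[period 1]
Births: 4200 × 0.529 = 2222
15–29: 6800 × 0.983 = 6684
30–44: 4200 × 0.973 = 4087
45–59: 19800 × 0.969 = 19186
60–74: 10500 × 0.968 = 10164
75–89: 9800 × 0.967 = 9477
90+: 13400 × 0.952 + 9000 × 0.315 = 12757 + 2835 = 15592
Population now: 0–14=2222, 15–29=6684, 30–44=4087, 45–59=19186, 60–74=10164, 75–89=9477, 90+=15592
[period 2]
Births: 6684 × 0.529 = 3536
15–29: 2222 × 0.983 = 2184
30–44: 6684 × 0.973 = 6504
45–59: 4087 × 0.969 = 3960
60–74: 19186 × 0.968 = 18572
75–89: 10164 × 0.967 = 9829
90+: 9477 × 0.952 + 15592 × 0.315 = 9022 + 4911 = 13933
Population now: 0–14=3536, 15–29=2184, 30–44=6504, 45–59=3960, 60–74=18572, 75–89=9829, 90+=13933
Scenario B total after 2 periods: 58518
Difference B − A = 58518 − 57436 = 1082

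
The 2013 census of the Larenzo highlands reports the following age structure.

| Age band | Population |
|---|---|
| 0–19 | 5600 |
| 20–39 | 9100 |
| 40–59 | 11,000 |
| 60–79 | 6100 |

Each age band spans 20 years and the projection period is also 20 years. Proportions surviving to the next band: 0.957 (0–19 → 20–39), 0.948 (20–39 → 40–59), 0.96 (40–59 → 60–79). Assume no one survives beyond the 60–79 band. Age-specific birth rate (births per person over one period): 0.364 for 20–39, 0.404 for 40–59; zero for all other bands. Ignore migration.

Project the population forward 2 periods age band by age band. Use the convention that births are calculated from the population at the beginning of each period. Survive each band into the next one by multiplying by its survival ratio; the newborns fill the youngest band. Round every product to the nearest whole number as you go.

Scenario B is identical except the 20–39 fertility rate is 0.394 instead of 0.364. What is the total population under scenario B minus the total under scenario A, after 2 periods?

Call the groups 1 to 4, youngest first.
— Period 1 —
Births: 9100 × 0.364 = 3312 ; 11000 × 0.404 = 4444 — total 7756
Group 2: 5600 × 0.957 = 5359
Group 3: 9100 × 0.948 = 8627
Group 4: 11000 × 0.96 = 10560
Population now: 0–19=7756, 20–39=5359, 40–59=8627, 60–79=10560
— Period 2 —
Births: 5359 × 0.364 = 1951 ; 8627 × 0.404 = 3485 — total 5436
Group 2: 7756 × 0.957 = 7422
Group 3: 5359 × 0.948 = 5080
Group 4: 8627 × 0.96 = 8282
Population now: 0–19=5436, 20–39=7422, 40–59=5080, 60–79=8282
Scenario A total after 2 periods: 26220
Scenario B projection —
— Period 1 —
Births: 9100 × 0.394 = 3585 ; 11000 × 0.404 = 4444 — total 8029
Group 2: 5600 × 0.957 = 5359
Group 3: 9100 × 0.948 = 8627
Group 4: 11000 × 0.96 = 10560
Population now: 0–19=8029, 20–39=5359, 40–59=8627, 60–79=10560
— Period 2 —
Births: 5359 × 0.394 = 2111 ; 8627 × 0.404 = 3485 — total 5596
Group 2: 8029 × 0.957 = 7684
Group 3: 5359 × 0.948 = 5080
Group 4: 8627 × 0.96 = 8282
Population now: 0–19=5596, 20–39=7684, 40–59=5080, 60–79=8282
Scenario B total after 2 periods: 26642
Difference B − A = 26642 − 26220 = 422

422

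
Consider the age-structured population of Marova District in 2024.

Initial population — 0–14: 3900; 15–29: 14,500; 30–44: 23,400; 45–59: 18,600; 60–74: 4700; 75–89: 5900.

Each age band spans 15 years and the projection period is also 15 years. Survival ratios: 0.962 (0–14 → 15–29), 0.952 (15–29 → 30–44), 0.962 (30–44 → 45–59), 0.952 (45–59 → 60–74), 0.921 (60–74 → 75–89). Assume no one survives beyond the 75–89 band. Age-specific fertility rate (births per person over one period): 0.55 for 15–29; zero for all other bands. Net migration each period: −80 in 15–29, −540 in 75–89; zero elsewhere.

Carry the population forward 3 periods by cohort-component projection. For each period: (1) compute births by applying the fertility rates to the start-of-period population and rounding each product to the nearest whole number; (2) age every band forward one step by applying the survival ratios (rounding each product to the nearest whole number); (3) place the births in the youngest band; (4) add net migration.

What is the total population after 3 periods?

Call the groups 1 to 6, youngest first.
— Period 1 —
Births: 14500 × 0.55 = 7975
Group 2: 3900 × 0.962 = 3752
Group 3: 14500 × 0.952 = 13804
Group 4: 23400 × 0.962 = 22511
Group 5: 18600 × 0.952 = 17707
Group 6: 4700 × 0.921 = 4329
Net migration: Group 2 − 80 → 3672; Group 6 − 540 → 3789
→ [7975, 3672, 13804, 22511, 17707, 3789]
— Period 2 —
Births: 3672 × 0.55 = 2020
Group 2: 7975 × 0.962 = 7672
Group 3: 3672 × 0.952 = 3496
Group 4: 13804 × 0.962 = 13279
Group 5: 22511 × 0.952 = 21430
Group 6: 17707 × 0.921 = 16308
Net migration: Group 2 − 80 → 7592; Group 6 − 540 → 15768
→ [2020, 7592, 3496, 13279, 21430, 15768]
— Period 3 —
Births: 7592 × 0.55 = 4176
Group 2: 2020 × 0.962 = 1943
Group 3: 7592 × 0.952 = 7228
Group 4: 3496 × 0.962 = 3363
Group 5: 13279 × 0.952 = 12642
Group 6: 21430 × 0.921 = 19737
Net migration: Group 2 − 80 → 1863; Group 6 − 540 → 19197
→ [4176, 1863, 7228, 3363, 12642, 19197]
Total after period 3: 4176 + 1863 + 7228 + 3363 + 12642 + 19197 = 48469

48469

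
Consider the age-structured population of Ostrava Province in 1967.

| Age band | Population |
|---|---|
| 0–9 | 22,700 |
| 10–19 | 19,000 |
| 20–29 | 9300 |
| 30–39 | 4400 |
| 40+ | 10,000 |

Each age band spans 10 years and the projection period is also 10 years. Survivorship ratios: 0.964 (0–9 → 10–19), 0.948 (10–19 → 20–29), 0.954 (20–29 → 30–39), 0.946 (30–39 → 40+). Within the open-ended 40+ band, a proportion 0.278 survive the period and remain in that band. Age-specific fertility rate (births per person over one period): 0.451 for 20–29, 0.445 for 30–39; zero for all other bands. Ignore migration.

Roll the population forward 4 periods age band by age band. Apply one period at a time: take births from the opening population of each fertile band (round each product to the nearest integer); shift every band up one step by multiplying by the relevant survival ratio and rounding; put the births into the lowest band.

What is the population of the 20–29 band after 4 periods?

Let group 1 be 0–9 through group 5 = 40+.
Period 1.
Births: 9300 * 0.451 = 4194 ; 4400 * 0.445 = 1958 — total 6152
Group 2: 22700 * 0.964 = 21883
Group 3: 19000 * 0.948 = 18012
Group 4: 9300 * 0.954 = 8872
Group 5: 4400 * 0.946 + 10000 * 0.278 = 4162 + 2780 = 6942
Population now: 0–9=6152, 10–19=21883, 20–29=18012, 30–39=8872, 40+=6942
Period 2.
Births: 18012 * 0.451 = 8123 ; 8872 * 0.445 = 3948 — total 12071
Group 2: 6152 * 0.964 = 5931
Group 3: 21883 * 0.948 = 20745
Group 4: 18012 * 0.954 = 17183
Group 5: 8872 * 0.946 + 6942 * 0.278 = 8393 + 1930 = 10323
Population now: 0–9=12071, 10–19=5931, 20–29=20745, 30–39=17183, 40+=10323
Period 3.
Births: 20745 * 0.451 = 9356 ; 17183 * 0.445 = 7646 — total 17002
Group 2: 12071 * 0.964 = 11636
Group 3: 5931 * 0.948 = 5623
Group 4: 20745 * 0.954 = 19791
Group 5: 17183 * 0.946 + 10323 * 0.278 = 16255 + 2870 = 19125
Population now: 0–9=17002, 10–19=11636, 20–29=5623, 30–39=19791, 40+=19125
Period 4.
Births: 5623 * 0.451 = 2536 ; 19791 * 0.445 = 8807 — total 11343
Group 2: 17002 * 0.964 = 16390
Group 3: 11636 * 0.948 = 11031
Group 4: 5623 * 0.954 = 5364
Group 5: 19791 * 0.946 + 19125 * 0.278 = 18722 + 5317 = 24039
Population now: 0–9=11343, 10–19=16390, 20–29=11031, 30–39=5364, 40+=24039

11031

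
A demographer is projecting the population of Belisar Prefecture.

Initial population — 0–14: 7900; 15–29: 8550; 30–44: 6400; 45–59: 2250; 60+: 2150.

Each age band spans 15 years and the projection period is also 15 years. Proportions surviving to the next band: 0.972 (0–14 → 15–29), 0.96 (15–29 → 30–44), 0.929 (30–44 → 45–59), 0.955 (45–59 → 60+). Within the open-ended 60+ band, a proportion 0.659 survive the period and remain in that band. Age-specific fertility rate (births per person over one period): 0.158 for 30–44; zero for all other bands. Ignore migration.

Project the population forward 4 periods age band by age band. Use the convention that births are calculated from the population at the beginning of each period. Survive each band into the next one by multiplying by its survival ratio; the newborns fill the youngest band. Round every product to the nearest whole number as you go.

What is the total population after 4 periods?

18195

[period 1]
Births: 6400 * 0.158 = 1011
15–29: 7900 * 0.972 = 7679
30–44: 8550 * 0.96 = 8208
45–59: 6400 * 0.929 = 5946
60+: 2250 * 0.955 + 2150 * 0.659 = 2149 + 1417 = 3566
End of period: [1011, 7679, 8208, 5946, 3566]
[period 2]
Births: 8208 * 0.158 = 1297
15–29: 1011 * 0.972 = 983
30–44: 7679 * 0.96 = 7372
45–59: 8208 * 0.929 = 7625
60+: 5946 * 0.955 + 3566 * 0.659 = 5678 + 2350 = 8028
End of period: [1297, 983, 7372, 7625, 8028]
[period 3]
Births: 7372 * 0.158 = 1165
15–29: 1297 * 0.972 = 1261
30–44: 983 * 0.96 = 944
45–59: 7372 * 0.929 = 6849
60+: 7625 * 0.955 + 8028 * 0.659 = 7282 + 5290 = 12572
End of period: [1165, 1261, 944, 6849, 12572]
[period 4]
Births: 944 * 0.158 = 149
15–29: 1165 * 0.972 = 1132
30–44: 1261 * 0.96 = 1211
45–59: 944 * 0.929 = 877
60+: 6849 * 0.955 + 12572 * 0.659 = 6541 + 8285 = 14826
End of period: [149, 1132, 1211, 877, 14826]
Total after period 4: 149 + 1132 + 1211 + 877 + 14826 = 18195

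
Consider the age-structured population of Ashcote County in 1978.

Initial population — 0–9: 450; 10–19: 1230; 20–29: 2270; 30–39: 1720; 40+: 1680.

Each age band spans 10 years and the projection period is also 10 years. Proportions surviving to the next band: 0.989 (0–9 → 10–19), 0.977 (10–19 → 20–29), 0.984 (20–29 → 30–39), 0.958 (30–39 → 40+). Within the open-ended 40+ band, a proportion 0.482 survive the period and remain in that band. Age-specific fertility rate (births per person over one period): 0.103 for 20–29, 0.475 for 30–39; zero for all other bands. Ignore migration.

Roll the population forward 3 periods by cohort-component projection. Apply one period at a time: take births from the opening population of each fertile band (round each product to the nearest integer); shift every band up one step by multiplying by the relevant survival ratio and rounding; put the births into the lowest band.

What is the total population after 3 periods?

[period 1]
Births: 2270 * 0.103 = 234 ; 1720 * 0.475 = 817 → total 1051
10–19: 450 * 0.989 = 445
20–29: 1230 * 0.977 = 1202
30–39: 2270 * 0.984 = 2234
40+: 1720 * 0.958 + 1680 * 0.482 = 1648 + 810 = 2458
→ [1051, 445, 1202, 2234, 2458]
[period 2]
Births: 1202 * 0.103 = 124 ; 2234 * 0.475 = 1061 → total 1185
10–19: 1051 * 0.989 = 1039
20–29: 445 * 0.977 = 435
30–39: 1202 * 0.984 = 1183
40+: 2234 * 0.958 + 2458 * 0.482 = 2140 + 1185 = 3325
→ [1185, 1039, 435, 1183, 3325]
[period 3]
Births: 435 * 0.103 = 45 ; 1183 * 0.475 = 562 → total 607
10–19: 1185 * 0.989 = 1172
20–29: 1039 * 0.977 = 1015
30–39: 435 * 0.984 = 428
40+: 1183 * 0.958 + 3325 * 0.482 = 1133 + 1603 = 2736
→ [607, 1172, 1015, 428, 2736]
Total after period 3: 607 + 1172 + 1015 + 428 + 2736 = 5958

5958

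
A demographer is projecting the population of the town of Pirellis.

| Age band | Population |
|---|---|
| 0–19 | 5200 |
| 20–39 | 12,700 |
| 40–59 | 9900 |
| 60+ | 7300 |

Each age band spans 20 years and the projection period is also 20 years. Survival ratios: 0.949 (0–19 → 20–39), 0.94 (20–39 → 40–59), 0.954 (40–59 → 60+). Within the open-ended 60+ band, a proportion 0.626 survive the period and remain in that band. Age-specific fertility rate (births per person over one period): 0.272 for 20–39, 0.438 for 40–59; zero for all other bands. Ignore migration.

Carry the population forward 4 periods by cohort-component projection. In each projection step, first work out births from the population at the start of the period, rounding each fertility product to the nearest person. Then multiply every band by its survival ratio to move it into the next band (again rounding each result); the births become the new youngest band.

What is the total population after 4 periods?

Let band 1 be 0–19 through band 4 = 60+.
— Period 1 —
Births: 12700 × 0.272 = 3454  |  9900 × 0.438 = 4336 → total 7790
Band 2: 5200 × 0.949 = 4935
Band 3: 12700 × 0.94 = 11938
Band 4: 9900 × 0.954 + 7300 × 0.626 = 9445 + 4570 = 14015
Giving 7790 / 4935 / 11938 / 14015.
— Period 2 —
Births: 4935 × 0.272 = 1342  |  11938 × 0.438 = 5229 → total 6571
Band 2: 7790 × 0.949 = 7393
Band 3: 4935 × 0.94 = 4639
Band 4: 11938 × 0.954 + 14015 × 0.626 = 11389 + 8773 = 20162
Giving 6571 / 7393 / 4639 / 20162.
— Period 3 —
Births: 7393 × 0.272 = 2011  |  4639 × 0.438 = 2032 → total 4043
Band 2: 6571 × 0.949 = 6236
Band 3: 7393 × 0.94 = 6949
Band 4: 4639 × 0.954 + 20162 × 0.626 = 4426 + 12621 = 17047
Giving 4043 / 6236 / 6949 / 17047.
— Period 4 —
Births: 6236 × 0.272 = 1696  |  6949 × 0.438 = 3044 → total 4740
Band 2: 4043 × 0.949 = 3837
Band 3: 6236 × 0.94 = 5862
Band 4: 6949 × 0.954 + 17047 × 0.626 = 6629 + 10671 = 17300
Giving 4740 / 3837 / 5862 / 17300.
Total after period 4: 4740 + 3837 + 5862 + 17300 = 31739

31739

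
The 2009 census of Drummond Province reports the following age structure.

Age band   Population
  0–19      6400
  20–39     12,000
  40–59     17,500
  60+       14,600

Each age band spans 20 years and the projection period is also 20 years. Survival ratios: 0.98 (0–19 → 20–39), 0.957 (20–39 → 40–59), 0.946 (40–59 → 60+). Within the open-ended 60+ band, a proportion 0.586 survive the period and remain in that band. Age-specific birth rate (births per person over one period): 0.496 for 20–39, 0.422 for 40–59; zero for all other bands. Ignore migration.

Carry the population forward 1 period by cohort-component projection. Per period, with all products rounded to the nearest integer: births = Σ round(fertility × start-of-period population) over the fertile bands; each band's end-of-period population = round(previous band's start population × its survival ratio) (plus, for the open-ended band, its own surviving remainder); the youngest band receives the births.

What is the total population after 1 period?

56204

After projecting period 1:
Births: 12000 * 0.496 = 5952, 17500 * 0.422 = 7385 → total 13337
20–39: 6400 * 0.98 = 6272
40–59: 12000 * 0.957 = 11484
60+: 17500 * 0.946 + 14600 * 0.586 = 16555 + 8556 = 25111
→ [13337, 6272, 11484, 25111]
Total after period 1: 13337 + 6272 + 11484 + 25111 = 56204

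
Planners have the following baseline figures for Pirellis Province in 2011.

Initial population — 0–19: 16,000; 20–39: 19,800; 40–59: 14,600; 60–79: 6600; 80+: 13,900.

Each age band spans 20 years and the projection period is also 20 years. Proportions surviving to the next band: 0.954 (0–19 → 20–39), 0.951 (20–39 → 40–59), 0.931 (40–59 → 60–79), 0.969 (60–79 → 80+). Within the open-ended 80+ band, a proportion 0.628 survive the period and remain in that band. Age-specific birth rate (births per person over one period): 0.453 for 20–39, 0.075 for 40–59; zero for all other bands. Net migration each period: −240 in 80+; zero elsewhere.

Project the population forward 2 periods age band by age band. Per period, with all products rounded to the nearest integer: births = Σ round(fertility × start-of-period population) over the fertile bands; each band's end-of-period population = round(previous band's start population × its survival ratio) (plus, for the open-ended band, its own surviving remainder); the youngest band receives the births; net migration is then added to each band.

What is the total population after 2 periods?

72254

Period 1.
Births: 19800 × 0.453 = 8969 ; 14600 × 0.075 = 1095 → total 10064
20–39: 16000 × 0.954 = 15264
40–59: 19800 × 0.951 = 18830
60–79: 14600 × 0.931 = 13593
80+: 6600 × 0.969 + 13900 × 0.628 = 6395 + 8729 = 15124
Net migration: 80+ − 240 → 14884
Giving 10064 / 15264 / 18830 / 13593 / 14884.
Period 2.
Births: 15264 × 0.453 = 6915 ; 18830 × 0.075 = 1412 → total 8327
20–39: 10064 × 0.954 = 9601
40–59: 15264 × 0.951 = 14516
60–79: 18830 × 0.931 = 17531
80+: 13593 × 0.969 + 14884 × 0.628 = 13172 + 9347 = 22519
Net migration: 80+ − 240 → 22279
Giving 8327 / 9601 / 14516 / 17531 / 22279.
Total after period 2: 8327 + 9601 + 14516 + 17531 + 22279 = 72254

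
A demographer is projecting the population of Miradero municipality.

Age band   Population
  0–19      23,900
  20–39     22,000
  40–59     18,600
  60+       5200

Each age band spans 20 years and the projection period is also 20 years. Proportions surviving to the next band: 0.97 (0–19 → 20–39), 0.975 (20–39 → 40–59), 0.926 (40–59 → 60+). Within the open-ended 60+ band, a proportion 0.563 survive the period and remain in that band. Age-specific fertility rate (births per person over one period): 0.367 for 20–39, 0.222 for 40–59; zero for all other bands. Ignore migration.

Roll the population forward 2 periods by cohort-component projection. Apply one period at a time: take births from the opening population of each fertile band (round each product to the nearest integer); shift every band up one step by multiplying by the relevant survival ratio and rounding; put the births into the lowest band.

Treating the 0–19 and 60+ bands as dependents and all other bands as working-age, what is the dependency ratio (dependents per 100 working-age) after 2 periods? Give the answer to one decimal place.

129.1

Numbering the groups 1..4 from youngest to oldest:
After projecting period 1:
Births: 22000 × 0.367 = 8074  |  18600 × 0.222 = 4129 ⇒ total 12203
Group 2: 23900 × 0.97 = 23183
Group 3: 22000 × 0.975 = 21450
Group 4: 18600 × 0.926 + 5200 × 0.563 = 17224 + 2928 = 20152
Population now: 0–19=12203, 20–39=23183, 40–59=21450, 60+=20152
After projecting period 2:
Births: 23183 × 0.367 = 8508  |  21450 × 0.222 = 4762 ⇒ total 13270
Group 2: 12203 × 0.97 = 11837
Group 3: 23183 × 0.975 = 22603
Group 4: 21450 × 0.926 + 20152 × 0.563 = 19863 + 11346 = 31209
Population now: 0–19=13270, 20–39=11837, 40–59=22603, 60+=31209
Dependents (band 0–19 + band 60+) = 13270 + 31209 = 44479; working-age = 34440; ratio = 44479/34440 × 100 = 129.1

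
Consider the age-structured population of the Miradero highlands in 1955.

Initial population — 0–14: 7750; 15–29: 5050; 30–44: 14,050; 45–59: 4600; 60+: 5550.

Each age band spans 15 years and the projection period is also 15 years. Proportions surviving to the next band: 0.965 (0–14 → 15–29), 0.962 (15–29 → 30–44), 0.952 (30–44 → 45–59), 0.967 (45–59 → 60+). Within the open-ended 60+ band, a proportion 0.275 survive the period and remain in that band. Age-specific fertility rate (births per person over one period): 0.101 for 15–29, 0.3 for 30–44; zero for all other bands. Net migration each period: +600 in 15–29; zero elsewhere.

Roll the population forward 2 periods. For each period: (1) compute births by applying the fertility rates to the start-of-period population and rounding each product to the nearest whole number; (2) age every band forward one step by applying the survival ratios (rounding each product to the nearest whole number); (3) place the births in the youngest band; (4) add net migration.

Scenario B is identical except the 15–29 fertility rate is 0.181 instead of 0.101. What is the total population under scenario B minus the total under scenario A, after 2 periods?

Period 1:
Births: 5050 × 0.101 = 510 ; 14050 × 0.3 = 4215 → total 4725
15–29: 7750 × 0.965 = 7479
30–44: 5050 × 0.962 = 4858
45–59: 14050 × 0.952 = 13376
60+: 4600 × 0.967 + 5550 × 0.275 = 4448 + 1526 = 5974
Net migration: 15–29 + 600 → 8079
Population now: 0–14=4725, 15–29=8079, 30–44=4858, 45–59=13376, 60+=5974
Period 2:
Births: 8079 × 0.101 = 816 ; 4858 × 0.3 = 1457 → total 2273
15–29: 4725 × 0.965 = 4560
30–44: 8079 × 0.962 = 7772
45–59: 4858 × 0.952 = 4625
60+: 13376 × 0.967 + 5974 × 0.275 = 12935 + 1643 = 14578
Net migration: 15–29 + 600 → 5160
Population now: 0–14=2273, 15–29=5160, 30–44=7772, 45–59=4625, 60+=14578
Scenario A total after 2 periods: 34408
Scenario B projection —
Period 1:
Births: 5050 × 0.181 = 914 ; 14050 × 0.3 = 4215 → total 5129
15–29: 7750 × 0.965 = 7479
30–44: 5050 × 0.962 = 4858
45–59: 14050 × 0.952 = 13376
60+: 4600 × 0.967 + 5550 × 0.275 = 4448 + 1526 = 5974
Net migration: 15–29 + 600 → 8079
Population now: 0–14=5129, 15–29=8079, 30–44=4858, 45–59=13376, 60+=5974
Period 2:
Births: 8079 × 0.181 = 1462 ; 4858 × 0.3 = 1457 → total 2919
15–29: 5129 × 0.965 = 4949
30–44: 8079 × 0.962 = 7772
45–59: 4858 × 0.952 = 4625
60+: 13376 × 0.967 + 5974 × 0.275 = 12935 + 1643 = 14578
Net migration: 15–29 + 600 → 5549
Population now: 0–14=2919, 15–29=5549, 30–44=7772, 45–59=4625, 60+=14578
Scenario B total after 2 periods: 35443
Difference B − A = 35443 − 34408 = 1035

1035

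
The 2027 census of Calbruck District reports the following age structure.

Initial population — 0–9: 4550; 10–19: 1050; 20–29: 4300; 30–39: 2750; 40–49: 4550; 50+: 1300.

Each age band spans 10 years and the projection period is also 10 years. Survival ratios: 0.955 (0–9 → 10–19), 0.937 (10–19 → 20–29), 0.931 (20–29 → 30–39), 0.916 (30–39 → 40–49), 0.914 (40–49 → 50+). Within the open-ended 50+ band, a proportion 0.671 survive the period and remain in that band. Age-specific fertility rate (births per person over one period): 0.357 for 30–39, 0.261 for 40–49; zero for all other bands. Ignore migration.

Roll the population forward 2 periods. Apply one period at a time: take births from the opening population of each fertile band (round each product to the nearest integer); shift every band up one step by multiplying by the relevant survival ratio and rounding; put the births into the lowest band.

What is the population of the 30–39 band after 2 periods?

Period 1.
Births: 2750 * 0.357 = 982, 4550 * 0.261 = 1188 → total 2170
10–19: 4550 * 0.955 = 4345
20–29: 1050 * 0.937 = 984
30–39: 4300 * 0.931 = 4003
40–49: 2750 * 0.916 = 2519
50+: 4550 * 0.914 + 1300 * 0.671 = 4159 + 872 = 5031
→ [2170, 4345, 984, 4003, 2519, 5031]
Period 2.
Births: 4003 * 0.357 = 1429, 2519 * 0.261 = 657 → total 2086
10–19: 2170 * 0.955 = 2072
20–29: 4345 * 0.937 = 4071
30–39: 984 * 0.931 = 916
40–49: 4003 * 0.916 = 3667
50+: 2519 * 0.914 + 5031 * 0.671 = 2302 + 3376 = 5678
→ [2086, 2072, 4071, 916, 3667, 5678]

916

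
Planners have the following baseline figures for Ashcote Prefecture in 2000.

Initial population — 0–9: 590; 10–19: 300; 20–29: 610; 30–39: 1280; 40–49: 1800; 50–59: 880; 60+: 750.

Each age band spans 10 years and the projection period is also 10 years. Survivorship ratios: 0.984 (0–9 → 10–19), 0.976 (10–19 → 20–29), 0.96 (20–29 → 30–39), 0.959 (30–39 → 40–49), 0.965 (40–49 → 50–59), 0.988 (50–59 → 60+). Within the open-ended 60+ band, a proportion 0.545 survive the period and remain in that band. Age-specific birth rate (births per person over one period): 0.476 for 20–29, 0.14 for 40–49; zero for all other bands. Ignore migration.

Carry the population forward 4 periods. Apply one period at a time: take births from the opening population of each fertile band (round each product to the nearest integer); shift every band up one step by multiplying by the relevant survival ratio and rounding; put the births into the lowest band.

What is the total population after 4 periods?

Numbering the bands 1..7 from youngest to oldest:
— Period 1 —
Births: 610 × 0.476 = 290 ; 1800 × 0.14 = 252 → total 542
Band 2: 590 × 0.984 = 581
Band 3: 300 × 0.976 = 293
Band 4: 610 × 0.96 = 586
Band 5: 1280 × 0.959 = 1228
Band 6: 1800 × 0.965 = 1737
Band 7: 880 × 0.988 + 750 × 0.545 = 869 + 409 = 1278
Giving 542 / 581 / 293 / 586 / 1228 / 1737 / 1278.
— Period 2 —
Births: 293 × 0.476 = 139 ; 1228 × 0.14 = 172 → total 311
Band 2: 542 × 0.984 = 533
Band 3: 581 × 0.976 = 567
Band 4: 293 × 0.96 = 281
Band 5: 586 × 0.959 = 562
Band 6: 1228 × 0.965 = 1185
Band 7: 1737 × 0.988 + 1278 × 0.545 = 1716 + 697 = 2413
Giving 311 / 533 / 567 / 281 / 562 / 1185 / 2413.
— Period 3 —
Births: 567 × 0.476 = 270 ; 562 × 0.14 = 79 → total 349
Band 2: 311 × 0.984 = 306
Band 3: 533 × 0.976 = 520
Band 4: 567 × 0.96 = 544
Band 5: 281 × 0.959 = 269
Band 6: 562 × 0.965 = 542
Band 7: 1185 × 0.988 + 2413 × 0.545 = 1171 + 1315 = 2486
Giving 349 / 306 / 520 / 544 / 269 / 542 / 2486.
— Period 4 —
Births: 520 × 0.476 = 248 ; 269 × 0.14 = 38 → total 286
Band 2: 349 × 0.984 = 343
Band 3: 306 × 0.976 = 299
Band 4: 520 × 0.96 = 499
Band 5: 544 × 0.959 = 522
Band 6: 269 × 0.965 = 260
Band 7: 542 × 0.988 + 2486 × 0.545 = 535 + 1355 = 1890
Giving 286 / 343 / 299 / 499 / 522 / 260 / 1890.
Total after period 4: 286 + 343 + 299 + 499 + 522 + 260 + 1890 = 4099

4099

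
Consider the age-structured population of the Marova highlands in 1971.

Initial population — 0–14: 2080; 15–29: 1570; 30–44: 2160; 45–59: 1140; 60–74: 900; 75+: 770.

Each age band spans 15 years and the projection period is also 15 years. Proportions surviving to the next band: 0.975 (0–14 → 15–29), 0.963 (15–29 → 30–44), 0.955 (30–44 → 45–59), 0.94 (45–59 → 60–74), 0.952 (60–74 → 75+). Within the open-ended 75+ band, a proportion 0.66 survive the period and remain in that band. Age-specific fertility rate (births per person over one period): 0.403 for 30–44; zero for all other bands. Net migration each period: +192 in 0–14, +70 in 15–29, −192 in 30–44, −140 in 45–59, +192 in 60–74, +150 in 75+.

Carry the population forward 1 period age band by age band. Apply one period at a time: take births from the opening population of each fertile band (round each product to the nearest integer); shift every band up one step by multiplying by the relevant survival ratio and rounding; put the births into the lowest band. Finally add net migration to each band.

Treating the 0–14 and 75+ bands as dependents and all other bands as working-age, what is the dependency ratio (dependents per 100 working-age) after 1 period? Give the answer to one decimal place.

39.0

After projecting period 1:
Births: 2160 × 0.403 = 870
15–29: 2080 × 0.975 = 2028
30–44: 1570 × 0.963 = 1512
45–59: 2160 × 0.955 = 2063
60–74: 1140 × 0.94 = 1072
75+: 900 × 0.952 + 770 × 0.66 = 857 + 508 = 1365
Net migration: 0–14 + 192 → 1062; 15–29 + 70 → 2098; 30–44 − 192 → 1320; 45–59 − 140 → 1923; 60–74 + 192 → 1264; 75+ + 150 → 1515
→ [1062, 2098, 1320, 1923, 1264, 1515]
Dependents (band 0–14 + band 75+) = 1062 + 1515 = 2577; working-age = 6605; ratio = 2577/6605 × 100 = 39.0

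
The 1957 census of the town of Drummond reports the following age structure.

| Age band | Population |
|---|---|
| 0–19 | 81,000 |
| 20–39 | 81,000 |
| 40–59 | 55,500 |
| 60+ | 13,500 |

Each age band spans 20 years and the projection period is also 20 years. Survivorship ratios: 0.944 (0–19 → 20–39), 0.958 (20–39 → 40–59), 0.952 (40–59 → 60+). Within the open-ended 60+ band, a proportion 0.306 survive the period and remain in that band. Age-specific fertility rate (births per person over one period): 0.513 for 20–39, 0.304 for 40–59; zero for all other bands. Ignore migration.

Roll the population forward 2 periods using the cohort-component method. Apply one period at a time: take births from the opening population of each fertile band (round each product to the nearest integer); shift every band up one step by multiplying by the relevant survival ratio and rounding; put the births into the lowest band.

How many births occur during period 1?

58425

Period 1.
Births: 81000 * 0.513 = 41553 ; 55500 * 0.304 = 16872 ⇒ total 58425
20–39: 81000 * 0.944 = 76464
40–59: 81000 * 0.958 = 77598
60+: 55500 * 0.952 + 13500 * 0.306 = 52836 + 4131 = 56967
→ [58425, 76464, 77598, 56967]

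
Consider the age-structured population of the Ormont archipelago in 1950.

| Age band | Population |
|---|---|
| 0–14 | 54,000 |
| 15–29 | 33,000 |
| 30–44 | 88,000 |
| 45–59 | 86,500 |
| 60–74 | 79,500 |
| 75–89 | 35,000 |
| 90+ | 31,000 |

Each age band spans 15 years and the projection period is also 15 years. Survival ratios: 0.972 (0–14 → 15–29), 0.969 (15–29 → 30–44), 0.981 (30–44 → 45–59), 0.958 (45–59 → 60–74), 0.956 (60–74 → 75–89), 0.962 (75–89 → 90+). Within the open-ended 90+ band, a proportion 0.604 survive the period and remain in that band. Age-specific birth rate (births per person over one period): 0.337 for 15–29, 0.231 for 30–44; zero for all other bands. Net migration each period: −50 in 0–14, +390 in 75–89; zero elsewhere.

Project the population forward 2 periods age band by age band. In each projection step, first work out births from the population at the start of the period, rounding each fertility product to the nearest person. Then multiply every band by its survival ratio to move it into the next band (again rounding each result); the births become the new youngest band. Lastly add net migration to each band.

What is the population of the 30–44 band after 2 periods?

— Period 1 —
Births: 33000 × 0.337 = 11121  |  88000 × 0.231 = 20328 — total 31449
15–29: 54000 × 0.972 = 52488
30–44: 33000 × 0.969 = 31977
45–59: 88000 × 0.981 = 86328
60–74: 86500 × 0.958 = 82867
75–89: 79500 × 0.956 = 76002
90+: 35000 × 0.962 + 31000 × 0.604 = 33670 + 18724 = 52394
Net migration: 0–14 − 50 → 31399; 75–89 + 390 → 76392
→ [31399, 52488, 31977, 86328, 82867, 76392, 52394]
— Period 2 —
Births: 52488 × 0.337 = 17688  |  31977 × 0.231 = 7387 — total 25075
15–29: 31399 × 0.972 = 30520
30–44: 52488 × 0.969 = 50861
45–59: 31977 × 0.981 = 31369
60–74: 86328 × 0.958 = 82702
75–89: 82867 × 0.956 = 79221
90+: 76392 × 0.962 + 52394 × 0.604 = 73489 + 31646 = 105135
Net migration: 0–14 − 50 → 25025; 75–89 + 390 → 79611
→ [25025, 30520, 50861, 31369, 82702, 79611, 105135]

50861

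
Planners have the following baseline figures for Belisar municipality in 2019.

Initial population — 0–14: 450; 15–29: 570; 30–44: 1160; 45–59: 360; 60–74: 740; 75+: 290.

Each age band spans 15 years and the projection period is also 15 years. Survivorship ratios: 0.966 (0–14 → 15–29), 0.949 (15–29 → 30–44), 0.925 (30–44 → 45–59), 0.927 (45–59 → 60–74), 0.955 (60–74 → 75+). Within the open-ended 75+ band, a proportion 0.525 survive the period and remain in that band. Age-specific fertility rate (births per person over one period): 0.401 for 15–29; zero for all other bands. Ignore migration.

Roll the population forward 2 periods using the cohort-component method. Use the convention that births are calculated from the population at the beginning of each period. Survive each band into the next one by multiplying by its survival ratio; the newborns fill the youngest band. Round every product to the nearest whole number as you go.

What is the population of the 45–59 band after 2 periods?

500

Period 1:
Births: 570 * 0.401 = 229
15–29: 450 * 0.966 = 435
30–44: 570 * 0.949 = 541
45–59: 1160 * 0.925 = 1073
60–74: 360 * 0.927 = 334
75+: 740 * 0.955 + 290 * 0.525 = 707 + 152 = 859
Population now: 0–14=229, 15–29=435, 30–44=541, 45–59=1073, 60–74=334, 75+=859
Period 2:
Births: 435 * 0.401 = 174
15–29: 229 * 0.966 = 221
30–44: 435 * 0.949 = 413
45–59: 541 * 0.925 = 500
60–74: 1073 * 0.927 = 995
75+: 334 * 0.955 + 859 * 0.525 = 319 + 451 = 770
Population now: 0–14=174, 15–29=221, 30–44=413, 45–59=500, 60–74=995, 75+=770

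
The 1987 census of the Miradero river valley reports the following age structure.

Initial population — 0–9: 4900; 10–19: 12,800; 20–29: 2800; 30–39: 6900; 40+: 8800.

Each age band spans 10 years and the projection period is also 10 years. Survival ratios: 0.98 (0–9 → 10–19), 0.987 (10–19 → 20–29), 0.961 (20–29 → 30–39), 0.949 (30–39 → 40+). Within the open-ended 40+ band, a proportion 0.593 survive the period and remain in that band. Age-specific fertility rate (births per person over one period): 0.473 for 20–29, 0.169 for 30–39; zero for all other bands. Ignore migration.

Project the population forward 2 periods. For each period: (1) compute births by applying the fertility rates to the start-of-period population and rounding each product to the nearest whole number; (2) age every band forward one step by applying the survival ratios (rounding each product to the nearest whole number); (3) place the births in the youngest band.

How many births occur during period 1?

Numbering the bands 1..5 from youngest to oldest:
[period 1]
Births: 2800 * 0.473 = 1324 ; 6900 * 0.169 = 1166 ⇒ total 2490
Band 2: 4900 * 0.98 = 4802
Band 3: 12800 * 0.987 = 12634
Band 4: 2800 * 0.961 = 2691
Band 5: 6900 * 0.949 + 8800 * 0.593 = 6548 + 5218 = 11766
Giving 2490 / 4802 / 12634 / 2691 / 11766.

2490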